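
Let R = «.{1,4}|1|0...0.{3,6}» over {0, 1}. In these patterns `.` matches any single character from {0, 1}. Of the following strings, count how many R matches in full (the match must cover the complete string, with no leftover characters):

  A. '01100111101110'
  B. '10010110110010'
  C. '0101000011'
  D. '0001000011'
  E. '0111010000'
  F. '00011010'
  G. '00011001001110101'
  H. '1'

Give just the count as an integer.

4

A → no match
B → no match
C → match
D → match
E → match
F → no match
G → no match
H → match
Total matched: 4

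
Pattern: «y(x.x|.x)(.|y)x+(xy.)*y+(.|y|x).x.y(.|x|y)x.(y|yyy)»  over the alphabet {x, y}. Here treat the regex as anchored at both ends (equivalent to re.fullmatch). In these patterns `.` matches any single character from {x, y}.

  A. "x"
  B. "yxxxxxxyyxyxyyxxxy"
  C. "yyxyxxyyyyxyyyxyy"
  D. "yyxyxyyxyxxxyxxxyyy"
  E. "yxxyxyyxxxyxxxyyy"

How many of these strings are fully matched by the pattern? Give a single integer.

A → no match — must start with "y"
B → match
C → match
D → no match
E → match
Total matched: 3

3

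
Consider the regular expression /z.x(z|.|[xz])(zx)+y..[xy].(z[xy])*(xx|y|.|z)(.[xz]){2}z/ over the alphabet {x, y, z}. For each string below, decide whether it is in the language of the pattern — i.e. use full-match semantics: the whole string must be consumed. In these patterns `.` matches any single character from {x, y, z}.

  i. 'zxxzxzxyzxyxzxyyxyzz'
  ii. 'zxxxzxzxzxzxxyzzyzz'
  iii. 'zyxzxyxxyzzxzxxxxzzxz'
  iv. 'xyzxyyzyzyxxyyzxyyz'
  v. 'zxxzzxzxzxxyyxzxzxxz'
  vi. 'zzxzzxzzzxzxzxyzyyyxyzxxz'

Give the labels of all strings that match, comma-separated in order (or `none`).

none

i → no match
ii → no match
iii → no match
iv → no match — must start with 'z'
v → no match
vi → no match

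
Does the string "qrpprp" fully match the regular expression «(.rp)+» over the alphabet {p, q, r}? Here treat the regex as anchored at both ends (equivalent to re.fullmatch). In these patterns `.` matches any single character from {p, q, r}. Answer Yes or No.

Yes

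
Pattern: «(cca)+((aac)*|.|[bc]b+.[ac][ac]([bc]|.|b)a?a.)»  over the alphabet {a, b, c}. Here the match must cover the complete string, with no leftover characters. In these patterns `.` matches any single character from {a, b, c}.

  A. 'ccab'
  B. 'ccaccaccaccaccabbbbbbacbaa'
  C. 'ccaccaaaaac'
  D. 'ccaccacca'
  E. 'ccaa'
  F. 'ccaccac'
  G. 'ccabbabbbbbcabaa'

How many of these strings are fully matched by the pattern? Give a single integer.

A. 'ccab' → match
B → match
C. 'ccaccaaaaac' → no match
D. 'ccaccacca' → match
E. 'ccaa' → match
F. 'ccaccac' → match
G → no match
Total matched: 5

5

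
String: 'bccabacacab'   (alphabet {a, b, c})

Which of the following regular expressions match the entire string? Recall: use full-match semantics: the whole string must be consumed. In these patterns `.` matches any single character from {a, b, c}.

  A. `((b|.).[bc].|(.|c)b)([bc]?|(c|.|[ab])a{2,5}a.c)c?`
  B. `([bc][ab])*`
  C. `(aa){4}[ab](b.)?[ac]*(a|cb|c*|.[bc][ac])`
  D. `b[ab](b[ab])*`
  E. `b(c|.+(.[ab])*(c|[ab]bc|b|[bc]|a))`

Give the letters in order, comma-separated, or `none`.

A → no match
B → no match
C → no match — must start with 'aa'
D → no match
E → match

E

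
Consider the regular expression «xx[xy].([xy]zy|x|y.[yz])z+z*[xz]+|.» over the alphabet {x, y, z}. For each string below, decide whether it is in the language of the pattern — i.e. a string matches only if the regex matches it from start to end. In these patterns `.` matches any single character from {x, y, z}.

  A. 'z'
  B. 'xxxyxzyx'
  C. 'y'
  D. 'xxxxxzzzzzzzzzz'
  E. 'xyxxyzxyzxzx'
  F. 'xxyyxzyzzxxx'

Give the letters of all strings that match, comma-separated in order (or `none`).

A → match
B → no match
C → match
D → match
E → no match
F → match

A, C, D, F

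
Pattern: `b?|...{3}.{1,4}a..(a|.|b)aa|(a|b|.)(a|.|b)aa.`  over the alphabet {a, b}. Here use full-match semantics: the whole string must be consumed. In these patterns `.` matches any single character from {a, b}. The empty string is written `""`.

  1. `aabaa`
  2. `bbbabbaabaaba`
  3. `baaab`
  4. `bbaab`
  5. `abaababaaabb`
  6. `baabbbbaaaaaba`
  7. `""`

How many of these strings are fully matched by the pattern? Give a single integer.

3

1 → no match
2 → no match
3 → match
4 → match
5 → no match
6 → no match
7 → match
Total matched: 3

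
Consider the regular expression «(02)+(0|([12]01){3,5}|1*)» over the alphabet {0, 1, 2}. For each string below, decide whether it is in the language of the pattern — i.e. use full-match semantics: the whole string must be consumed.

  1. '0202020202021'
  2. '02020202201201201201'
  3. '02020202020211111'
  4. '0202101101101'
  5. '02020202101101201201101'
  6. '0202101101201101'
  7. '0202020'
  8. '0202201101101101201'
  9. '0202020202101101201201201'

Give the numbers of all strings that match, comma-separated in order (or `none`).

1 → match
2 → match
3 → match
4 → match
5 → match
6 → match
7 → match
8 → match
9 → match

1, 2, 3, 4, 5, 6, 7, 8, 9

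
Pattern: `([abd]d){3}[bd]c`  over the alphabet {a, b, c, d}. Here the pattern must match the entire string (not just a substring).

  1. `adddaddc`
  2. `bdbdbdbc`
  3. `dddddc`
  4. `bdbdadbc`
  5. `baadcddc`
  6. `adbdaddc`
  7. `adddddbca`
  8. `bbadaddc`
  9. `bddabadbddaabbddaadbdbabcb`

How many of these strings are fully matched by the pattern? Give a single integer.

1 → match
2 → match
3 → no match
4 → match
5 → no match
6 → match
7 → no match — must end with `c`
8 → no match
9 → no match — must end with `c`
Total matched: 4

4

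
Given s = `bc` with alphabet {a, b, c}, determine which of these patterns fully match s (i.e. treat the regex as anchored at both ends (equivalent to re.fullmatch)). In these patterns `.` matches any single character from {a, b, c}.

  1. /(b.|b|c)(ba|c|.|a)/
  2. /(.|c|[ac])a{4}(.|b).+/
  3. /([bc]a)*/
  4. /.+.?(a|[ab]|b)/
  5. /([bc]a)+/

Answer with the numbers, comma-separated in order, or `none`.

1

1 → match
2 → no match
3 → no match
4 → no match
5 → no match — must end with `a`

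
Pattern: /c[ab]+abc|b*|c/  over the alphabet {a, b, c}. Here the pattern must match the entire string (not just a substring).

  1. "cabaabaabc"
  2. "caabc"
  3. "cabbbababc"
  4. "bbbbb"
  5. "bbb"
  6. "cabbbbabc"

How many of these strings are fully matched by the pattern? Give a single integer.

1 → match
2 → match
3 → match
4 → match
5 → match
6 → match
Total matched: 6

6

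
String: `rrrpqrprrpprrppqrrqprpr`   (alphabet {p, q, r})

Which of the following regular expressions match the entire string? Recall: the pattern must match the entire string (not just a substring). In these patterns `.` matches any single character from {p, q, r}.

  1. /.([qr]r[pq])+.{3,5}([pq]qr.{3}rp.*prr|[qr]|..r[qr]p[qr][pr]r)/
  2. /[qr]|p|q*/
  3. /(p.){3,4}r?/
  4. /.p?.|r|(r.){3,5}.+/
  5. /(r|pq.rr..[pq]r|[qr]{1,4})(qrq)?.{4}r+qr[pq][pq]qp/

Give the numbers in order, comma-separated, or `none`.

1

1 → match
2 → no match
3 → no match — must start with `p`
4 → no match
5 → no match — must end with `qp`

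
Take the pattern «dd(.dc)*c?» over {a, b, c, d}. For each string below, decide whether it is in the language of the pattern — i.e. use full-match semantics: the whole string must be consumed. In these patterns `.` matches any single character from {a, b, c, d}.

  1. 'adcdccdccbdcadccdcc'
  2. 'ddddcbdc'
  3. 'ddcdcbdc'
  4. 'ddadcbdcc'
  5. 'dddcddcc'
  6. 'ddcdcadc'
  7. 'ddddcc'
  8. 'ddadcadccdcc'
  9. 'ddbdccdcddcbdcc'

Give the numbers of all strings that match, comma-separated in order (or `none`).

1 → no match — must start with 'dd'
2. 'ddddcbdc' → match
3. 'ddcdcbdc' → match
4. 'ddadcbdcc' → match
5. 'dddcddcc' → no match
6. 'ddcdcadc' → match
7. 'ddddcc' → match
8. 'ddadcadccdcc' → match
9 → match

2, 3, 4, 6, 7, 8, 9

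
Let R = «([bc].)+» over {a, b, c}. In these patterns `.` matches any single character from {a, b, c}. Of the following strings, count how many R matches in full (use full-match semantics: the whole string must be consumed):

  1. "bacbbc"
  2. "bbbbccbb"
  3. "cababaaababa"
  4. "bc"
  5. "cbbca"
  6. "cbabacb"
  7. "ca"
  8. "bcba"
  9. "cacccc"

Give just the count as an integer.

1 → match
2 → match
3 → no match
4 → match
5 → no match
6 → no match
7 → match
8 → match
9 → match
Total matched: 6

6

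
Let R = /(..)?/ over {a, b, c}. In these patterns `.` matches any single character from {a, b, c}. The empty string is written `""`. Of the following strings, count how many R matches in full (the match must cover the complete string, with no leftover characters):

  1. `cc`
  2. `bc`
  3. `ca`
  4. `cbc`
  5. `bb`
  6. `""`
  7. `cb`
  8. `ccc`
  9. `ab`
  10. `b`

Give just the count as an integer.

1 → match
2 → match
3 → match
4 → no match
5 → match
6 → match
7 → match
8 → no match
9 → match
10 → no match
Total matched: 7

7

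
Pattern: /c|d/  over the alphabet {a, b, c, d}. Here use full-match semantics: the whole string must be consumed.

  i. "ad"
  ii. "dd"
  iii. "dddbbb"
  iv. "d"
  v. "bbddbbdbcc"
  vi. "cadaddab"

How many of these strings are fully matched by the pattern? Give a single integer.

1

i → no match
ii → no match
iii → no match
iv → match
v → no match
vi → no match
Total matched: 1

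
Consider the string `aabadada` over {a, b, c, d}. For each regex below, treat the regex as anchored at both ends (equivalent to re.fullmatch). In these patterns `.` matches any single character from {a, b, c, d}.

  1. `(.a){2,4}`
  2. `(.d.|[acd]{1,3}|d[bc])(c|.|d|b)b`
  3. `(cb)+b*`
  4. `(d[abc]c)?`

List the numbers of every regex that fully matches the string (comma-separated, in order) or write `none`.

1 → match
2 → no match — must end with `b`
3 → no match — must start with `cb`
4 → no match

1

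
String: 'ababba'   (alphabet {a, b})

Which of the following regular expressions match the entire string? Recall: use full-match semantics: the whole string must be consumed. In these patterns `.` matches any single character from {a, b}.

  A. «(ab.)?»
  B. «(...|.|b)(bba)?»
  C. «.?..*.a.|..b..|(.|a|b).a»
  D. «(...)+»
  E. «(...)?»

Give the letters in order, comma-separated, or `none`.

A → no match
B → match
C → no match
D → match
E → no match

B, D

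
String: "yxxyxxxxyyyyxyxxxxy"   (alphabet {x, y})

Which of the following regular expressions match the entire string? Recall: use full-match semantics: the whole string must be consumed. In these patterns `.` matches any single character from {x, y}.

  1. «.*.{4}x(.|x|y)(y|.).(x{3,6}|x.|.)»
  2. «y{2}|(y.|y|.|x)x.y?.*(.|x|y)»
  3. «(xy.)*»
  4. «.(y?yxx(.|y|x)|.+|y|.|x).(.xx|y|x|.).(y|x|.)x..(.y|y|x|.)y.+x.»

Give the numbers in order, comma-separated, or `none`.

1 → match
2 → match
3 → no match
4 → match

1, 2, 4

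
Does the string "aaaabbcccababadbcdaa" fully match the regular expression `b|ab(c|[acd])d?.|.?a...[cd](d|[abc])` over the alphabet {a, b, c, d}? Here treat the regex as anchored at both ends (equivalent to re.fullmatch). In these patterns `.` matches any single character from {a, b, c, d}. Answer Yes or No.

No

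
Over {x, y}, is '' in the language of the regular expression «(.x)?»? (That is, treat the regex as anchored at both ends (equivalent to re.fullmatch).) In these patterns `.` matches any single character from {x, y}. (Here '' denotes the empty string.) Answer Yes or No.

Yes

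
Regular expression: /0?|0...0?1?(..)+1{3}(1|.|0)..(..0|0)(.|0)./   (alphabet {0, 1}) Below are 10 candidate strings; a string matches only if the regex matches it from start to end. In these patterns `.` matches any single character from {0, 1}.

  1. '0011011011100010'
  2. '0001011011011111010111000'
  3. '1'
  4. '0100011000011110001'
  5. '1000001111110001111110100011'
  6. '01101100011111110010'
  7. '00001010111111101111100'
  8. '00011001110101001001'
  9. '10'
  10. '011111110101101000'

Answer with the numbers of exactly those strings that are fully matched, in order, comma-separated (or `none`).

6

1 → no match
2 → no match
3. '1' → no match
4 → no match
5 → no match
6 → match
7 → no match
8 → no match
9. '10' → no match
10 → no match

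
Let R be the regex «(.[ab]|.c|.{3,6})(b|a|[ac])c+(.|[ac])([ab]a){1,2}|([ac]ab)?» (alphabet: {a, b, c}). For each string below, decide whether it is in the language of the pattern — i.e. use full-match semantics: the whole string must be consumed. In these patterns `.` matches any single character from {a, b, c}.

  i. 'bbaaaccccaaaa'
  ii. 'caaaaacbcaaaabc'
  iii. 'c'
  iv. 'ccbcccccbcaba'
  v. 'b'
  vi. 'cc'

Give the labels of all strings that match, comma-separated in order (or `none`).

i

i → match
ii → no match
iii → no match
iv → no match
v → no match
vi → no match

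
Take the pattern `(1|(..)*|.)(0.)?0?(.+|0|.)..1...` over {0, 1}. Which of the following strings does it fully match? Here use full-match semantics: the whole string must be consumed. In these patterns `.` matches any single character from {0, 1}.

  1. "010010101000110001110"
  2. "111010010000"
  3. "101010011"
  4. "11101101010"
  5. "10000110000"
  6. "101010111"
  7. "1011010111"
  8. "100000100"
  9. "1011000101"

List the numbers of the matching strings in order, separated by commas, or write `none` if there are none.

1, 4

1 → match
2. "111010010000" → no match
3. "101010011" → no match
4. "11101101010" → match
5. "10000110000" → no match
6. "101010111" → no match
7. "1011010111" → no match
8. "100000100" → no match
9. "1011000101" → no match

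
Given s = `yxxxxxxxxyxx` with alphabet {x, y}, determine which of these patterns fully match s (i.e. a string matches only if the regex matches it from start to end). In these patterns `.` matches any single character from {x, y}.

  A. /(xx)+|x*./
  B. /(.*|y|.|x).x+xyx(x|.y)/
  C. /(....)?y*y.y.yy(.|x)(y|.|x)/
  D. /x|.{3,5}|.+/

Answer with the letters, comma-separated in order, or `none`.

A → no match
B → match
C → no match
D → match

B, D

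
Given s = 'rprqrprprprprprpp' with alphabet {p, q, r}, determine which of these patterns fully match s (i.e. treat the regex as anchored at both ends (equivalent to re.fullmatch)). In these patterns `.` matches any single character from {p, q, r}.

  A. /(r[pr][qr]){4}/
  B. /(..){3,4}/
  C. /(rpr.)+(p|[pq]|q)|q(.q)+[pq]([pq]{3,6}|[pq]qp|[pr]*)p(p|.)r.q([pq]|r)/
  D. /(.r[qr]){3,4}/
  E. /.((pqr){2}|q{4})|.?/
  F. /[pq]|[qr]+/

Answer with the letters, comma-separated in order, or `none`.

A → no match
B → no match
C → match
D → no match
E → no match
F → no match

C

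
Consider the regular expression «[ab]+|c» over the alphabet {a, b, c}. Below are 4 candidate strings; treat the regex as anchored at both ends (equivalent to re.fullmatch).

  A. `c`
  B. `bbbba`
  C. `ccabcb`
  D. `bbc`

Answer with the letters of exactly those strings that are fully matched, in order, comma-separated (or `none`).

A → match
B → match
C → no match
D → no match

A, B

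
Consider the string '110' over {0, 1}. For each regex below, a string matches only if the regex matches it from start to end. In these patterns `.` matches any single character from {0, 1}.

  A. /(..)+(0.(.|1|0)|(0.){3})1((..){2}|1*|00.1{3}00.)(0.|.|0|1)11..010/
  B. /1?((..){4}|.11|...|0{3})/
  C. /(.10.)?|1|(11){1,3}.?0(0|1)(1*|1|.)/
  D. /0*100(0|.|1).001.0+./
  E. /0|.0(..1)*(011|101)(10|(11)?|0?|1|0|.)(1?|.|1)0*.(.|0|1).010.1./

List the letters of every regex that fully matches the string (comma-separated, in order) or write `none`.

B

A → no match — must end with '010'
B → match
C → no match
D → no match
E → no match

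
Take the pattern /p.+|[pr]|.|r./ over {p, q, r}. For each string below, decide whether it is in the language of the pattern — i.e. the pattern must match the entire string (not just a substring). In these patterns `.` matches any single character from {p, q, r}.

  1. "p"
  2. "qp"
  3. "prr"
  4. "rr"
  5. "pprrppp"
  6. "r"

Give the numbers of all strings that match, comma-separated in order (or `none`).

1 → match
2 → no match
3 → match
4 → match
5 → match
6 → match

1, 3, 4, 5, 6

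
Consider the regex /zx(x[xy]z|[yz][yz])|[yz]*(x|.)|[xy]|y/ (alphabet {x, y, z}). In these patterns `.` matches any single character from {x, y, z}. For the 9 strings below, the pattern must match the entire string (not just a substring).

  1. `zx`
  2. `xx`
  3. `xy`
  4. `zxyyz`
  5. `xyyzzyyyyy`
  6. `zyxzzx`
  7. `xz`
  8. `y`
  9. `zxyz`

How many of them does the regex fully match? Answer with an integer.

1. `zx` → match
2. `xx` → no match
3. `xy` → no match
4. `zxyyz` → no match
5. `xyyzzyyyyy` → no match
6. `zyxzzx` → no match
7. `xz` → no match
8. `y` → match
9. `zxyz` → match
Total matched: 3

3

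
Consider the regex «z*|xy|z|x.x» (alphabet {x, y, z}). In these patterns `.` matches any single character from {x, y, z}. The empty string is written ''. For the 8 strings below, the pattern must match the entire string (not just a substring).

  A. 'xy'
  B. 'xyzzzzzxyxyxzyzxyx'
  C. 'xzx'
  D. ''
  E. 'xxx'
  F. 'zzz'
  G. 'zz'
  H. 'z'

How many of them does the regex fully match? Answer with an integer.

7

A. 'xy' → match
B → no match
C. 'xzx' → match
D. '' → match
E. 'xxx' → match
F. 'zzz' → match
G. 'zz' → match
H. 'z' → match
Total matched: 7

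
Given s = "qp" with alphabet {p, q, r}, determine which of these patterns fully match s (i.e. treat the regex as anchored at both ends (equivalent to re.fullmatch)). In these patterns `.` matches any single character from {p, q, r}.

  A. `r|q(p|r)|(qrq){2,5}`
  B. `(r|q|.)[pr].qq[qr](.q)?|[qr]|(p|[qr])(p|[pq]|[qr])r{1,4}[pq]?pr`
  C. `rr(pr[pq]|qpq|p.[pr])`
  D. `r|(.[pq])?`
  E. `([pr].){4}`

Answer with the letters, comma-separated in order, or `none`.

A → match
B → no match
C → no match — must start with "rr"
D → match
E → no match

A, D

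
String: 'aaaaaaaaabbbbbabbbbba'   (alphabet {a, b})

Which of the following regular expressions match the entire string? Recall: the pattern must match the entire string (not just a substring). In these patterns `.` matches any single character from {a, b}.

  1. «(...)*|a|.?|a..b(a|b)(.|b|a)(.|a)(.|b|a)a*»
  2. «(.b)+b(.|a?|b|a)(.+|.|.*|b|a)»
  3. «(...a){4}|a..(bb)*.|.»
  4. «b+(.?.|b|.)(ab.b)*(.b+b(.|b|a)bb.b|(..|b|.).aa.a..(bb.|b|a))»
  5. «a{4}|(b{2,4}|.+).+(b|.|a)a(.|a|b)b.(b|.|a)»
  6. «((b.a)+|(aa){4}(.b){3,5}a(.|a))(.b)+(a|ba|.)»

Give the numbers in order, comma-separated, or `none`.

1 → match
2 → no match
3 → no match
4 → no match — must start with 'b'
5 → no match
6 → match

1, 6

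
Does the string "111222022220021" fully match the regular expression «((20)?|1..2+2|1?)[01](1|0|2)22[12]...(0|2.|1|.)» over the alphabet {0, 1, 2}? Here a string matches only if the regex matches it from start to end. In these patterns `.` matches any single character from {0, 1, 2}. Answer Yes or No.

Yes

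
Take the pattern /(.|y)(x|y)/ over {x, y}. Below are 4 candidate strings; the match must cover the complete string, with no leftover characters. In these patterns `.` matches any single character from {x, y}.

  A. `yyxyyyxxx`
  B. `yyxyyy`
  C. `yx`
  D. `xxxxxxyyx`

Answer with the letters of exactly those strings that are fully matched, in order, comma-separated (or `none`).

C

A → no match
B → no match
C → match
D → no match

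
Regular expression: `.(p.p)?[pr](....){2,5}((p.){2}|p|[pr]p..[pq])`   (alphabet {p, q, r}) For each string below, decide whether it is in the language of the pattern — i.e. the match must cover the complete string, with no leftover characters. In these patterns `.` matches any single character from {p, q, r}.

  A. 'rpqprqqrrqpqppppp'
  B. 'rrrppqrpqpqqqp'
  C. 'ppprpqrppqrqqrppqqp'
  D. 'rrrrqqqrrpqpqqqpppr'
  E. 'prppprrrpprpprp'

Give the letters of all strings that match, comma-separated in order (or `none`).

A, C, E

A → match
B → no match
C → match
D → no match
E → match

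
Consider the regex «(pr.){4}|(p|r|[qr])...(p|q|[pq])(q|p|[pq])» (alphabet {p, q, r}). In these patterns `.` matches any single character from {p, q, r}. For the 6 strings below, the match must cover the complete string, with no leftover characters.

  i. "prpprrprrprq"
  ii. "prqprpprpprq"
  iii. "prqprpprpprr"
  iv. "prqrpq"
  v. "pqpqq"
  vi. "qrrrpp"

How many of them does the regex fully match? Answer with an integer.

i. "prpprrprrprq" → match
ii. "prqprpprpprq" → match
iii. "prqprpprpprr" → match
iv. "prqrpq" → match
v. "pqpqq" → no match
vi. "qrrrpp" → match
Total matched: 5

5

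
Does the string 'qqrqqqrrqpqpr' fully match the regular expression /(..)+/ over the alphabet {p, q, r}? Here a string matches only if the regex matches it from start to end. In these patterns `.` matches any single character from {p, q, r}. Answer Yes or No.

No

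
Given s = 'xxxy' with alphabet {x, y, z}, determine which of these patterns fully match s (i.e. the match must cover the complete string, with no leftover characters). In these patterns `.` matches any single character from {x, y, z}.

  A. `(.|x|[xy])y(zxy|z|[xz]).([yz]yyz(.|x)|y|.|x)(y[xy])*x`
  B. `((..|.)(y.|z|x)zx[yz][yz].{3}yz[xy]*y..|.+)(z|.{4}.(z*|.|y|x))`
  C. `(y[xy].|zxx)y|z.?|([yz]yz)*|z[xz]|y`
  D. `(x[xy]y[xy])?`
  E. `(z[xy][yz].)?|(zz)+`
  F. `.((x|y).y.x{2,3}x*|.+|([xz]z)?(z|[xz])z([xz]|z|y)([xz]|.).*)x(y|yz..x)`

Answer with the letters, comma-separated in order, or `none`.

A → no match — must end with 'x'
B → no match
C → no match
D → no match
E → no match
F → match

F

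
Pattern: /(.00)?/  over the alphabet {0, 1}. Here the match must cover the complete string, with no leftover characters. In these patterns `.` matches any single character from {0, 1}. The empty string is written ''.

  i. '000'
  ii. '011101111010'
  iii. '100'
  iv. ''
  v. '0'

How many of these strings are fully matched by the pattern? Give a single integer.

i → match
ii → no match
iii → match
iv → match
v → no match
Total matched: 3

3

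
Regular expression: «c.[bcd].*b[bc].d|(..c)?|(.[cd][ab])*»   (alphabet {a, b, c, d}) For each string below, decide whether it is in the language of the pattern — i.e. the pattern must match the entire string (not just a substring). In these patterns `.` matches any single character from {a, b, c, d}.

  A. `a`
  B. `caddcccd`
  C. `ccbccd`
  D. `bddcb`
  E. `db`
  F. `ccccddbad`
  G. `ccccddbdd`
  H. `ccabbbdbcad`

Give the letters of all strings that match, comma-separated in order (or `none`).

none

A. `a` → no match
B. `caddcccd` → no match
C. `ccbccd` → no match
D. `bddcb` → no match
E. `db` → no match
F. `ccccddbad` → no match
G. `ccccddbdd` → no match
H. `ccabbbdbcad` → no match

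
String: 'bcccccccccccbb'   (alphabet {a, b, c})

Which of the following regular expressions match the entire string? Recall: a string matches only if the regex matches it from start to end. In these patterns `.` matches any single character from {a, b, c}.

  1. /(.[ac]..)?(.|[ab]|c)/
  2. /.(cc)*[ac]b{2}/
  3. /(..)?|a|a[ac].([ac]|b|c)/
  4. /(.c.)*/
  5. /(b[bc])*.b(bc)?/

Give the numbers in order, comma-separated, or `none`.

2

1 → no match
2 → match
3 → no match
4 → no match
5 → no match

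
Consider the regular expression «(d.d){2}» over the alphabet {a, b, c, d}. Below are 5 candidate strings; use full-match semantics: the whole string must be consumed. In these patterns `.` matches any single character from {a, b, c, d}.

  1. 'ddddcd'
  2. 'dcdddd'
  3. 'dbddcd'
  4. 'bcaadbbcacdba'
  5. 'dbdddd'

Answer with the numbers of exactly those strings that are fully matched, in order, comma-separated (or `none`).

1, 2, 3, 5

1 → match
2 → match
3 → match
4 → no match — must start with 'd'
5 → match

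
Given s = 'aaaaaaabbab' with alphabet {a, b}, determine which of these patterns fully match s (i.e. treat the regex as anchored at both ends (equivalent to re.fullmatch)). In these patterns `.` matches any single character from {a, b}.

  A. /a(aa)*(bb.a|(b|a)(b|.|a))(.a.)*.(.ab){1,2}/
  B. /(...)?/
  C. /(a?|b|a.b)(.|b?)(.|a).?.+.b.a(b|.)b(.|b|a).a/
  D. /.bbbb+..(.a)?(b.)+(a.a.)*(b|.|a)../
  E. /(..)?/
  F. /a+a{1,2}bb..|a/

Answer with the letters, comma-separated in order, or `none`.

A → match
B → no match
C → no match — must end with 'a'
D → no match
E → no match
F → match

A, F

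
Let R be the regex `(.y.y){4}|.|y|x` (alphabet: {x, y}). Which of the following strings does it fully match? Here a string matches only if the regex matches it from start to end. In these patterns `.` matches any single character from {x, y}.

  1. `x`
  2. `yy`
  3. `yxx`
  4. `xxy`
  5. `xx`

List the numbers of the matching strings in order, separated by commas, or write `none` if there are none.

1

1 → match
2 → no match
3 → no match
4 → no match
5 → no match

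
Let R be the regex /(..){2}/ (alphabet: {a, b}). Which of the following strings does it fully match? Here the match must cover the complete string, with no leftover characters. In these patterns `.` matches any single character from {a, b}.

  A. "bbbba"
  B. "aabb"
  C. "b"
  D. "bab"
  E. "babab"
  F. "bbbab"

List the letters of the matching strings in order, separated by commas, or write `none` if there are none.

A → no match
B → match
C → no match
D → no match
E → no match
F → no match

B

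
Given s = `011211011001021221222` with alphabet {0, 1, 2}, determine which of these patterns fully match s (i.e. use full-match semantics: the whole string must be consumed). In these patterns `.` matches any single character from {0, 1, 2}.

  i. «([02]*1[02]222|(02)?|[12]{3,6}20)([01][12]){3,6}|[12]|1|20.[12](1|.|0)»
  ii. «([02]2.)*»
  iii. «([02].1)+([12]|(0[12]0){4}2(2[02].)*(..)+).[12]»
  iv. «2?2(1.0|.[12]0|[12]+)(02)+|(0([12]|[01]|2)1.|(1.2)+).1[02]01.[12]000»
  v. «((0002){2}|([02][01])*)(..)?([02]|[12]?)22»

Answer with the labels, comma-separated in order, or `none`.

iii

i → no match
ii → no match
iii → match
iv → no match
v → no match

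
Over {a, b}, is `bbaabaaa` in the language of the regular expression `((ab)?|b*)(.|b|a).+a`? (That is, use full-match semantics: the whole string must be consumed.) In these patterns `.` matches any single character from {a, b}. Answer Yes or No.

Yes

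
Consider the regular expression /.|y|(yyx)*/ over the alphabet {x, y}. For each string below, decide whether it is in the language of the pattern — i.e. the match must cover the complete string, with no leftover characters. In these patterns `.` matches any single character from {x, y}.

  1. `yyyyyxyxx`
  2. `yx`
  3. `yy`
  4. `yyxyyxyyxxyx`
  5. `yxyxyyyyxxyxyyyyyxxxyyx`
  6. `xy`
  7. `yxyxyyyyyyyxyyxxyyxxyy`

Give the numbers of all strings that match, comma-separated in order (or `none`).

1 → no match
2 → no match
3 → no match
4 → no match
5 → no match
6 → no match
7 → no match

none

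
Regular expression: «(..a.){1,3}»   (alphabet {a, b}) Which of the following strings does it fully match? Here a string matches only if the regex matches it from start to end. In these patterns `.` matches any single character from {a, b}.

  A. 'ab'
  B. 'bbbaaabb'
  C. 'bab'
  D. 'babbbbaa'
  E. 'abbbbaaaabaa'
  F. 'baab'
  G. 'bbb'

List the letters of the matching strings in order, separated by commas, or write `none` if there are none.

A → no match
B → no match
C → no match
D → no match
E → no match
F → match
G → no match

F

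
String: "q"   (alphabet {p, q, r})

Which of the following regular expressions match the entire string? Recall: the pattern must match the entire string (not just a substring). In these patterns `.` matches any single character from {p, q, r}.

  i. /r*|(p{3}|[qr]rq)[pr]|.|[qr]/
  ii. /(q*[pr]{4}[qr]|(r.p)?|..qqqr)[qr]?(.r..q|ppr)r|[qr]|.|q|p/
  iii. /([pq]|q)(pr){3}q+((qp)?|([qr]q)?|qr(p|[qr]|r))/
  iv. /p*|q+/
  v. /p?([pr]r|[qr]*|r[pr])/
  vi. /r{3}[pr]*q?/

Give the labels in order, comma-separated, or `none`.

i → match
ii → match
iii → no match
iv → match
v → match
vi → no match — must start with "r"

i, ii, iv, v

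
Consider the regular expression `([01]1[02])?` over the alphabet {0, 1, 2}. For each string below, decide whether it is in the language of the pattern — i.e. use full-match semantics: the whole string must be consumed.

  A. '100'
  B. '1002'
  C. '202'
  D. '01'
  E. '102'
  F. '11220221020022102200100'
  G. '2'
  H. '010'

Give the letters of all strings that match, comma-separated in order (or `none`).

A → no match
B → no match
C → no match
D → no match
E → no match
F → no match
G → no match
H → match

H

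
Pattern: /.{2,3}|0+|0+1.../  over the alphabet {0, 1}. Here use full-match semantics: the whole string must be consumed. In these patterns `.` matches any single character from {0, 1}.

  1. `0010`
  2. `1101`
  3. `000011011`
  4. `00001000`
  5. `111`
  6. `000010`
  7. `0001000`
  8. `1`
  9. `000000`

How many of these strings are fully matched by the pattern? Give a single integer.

4

1. `0010` → no match
2. `1101` → no match
3. `000011011` → no match
4. `00001000` → match
5. `111` → match
6. `000010` → no match
7. `0001000` → match
8. `1` → no match
9. `000000` → match
Total matched: 4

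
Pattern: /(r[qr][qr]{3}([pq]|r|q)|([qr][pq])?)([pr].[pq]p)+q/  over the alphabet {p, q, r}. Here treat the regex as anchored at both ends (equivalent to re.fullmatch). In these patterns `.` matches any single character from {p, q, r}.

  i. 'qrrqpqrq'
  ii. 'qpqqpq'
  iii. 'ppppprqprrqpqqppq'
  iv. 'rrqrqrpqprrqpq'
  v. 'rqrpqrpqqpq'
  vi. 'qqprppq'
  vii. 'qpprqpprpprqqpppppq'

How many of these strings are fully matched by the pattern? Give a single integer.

i. 'qrrqpqrq' → no match — must end with 'pq'
ii. 'qpqqpq' → no match
iii → no match
iv → no match
v. 'rqrpqrpqqpq' → no match
vi. 'qqprppq' → match
vii → match
Total matched: 2

2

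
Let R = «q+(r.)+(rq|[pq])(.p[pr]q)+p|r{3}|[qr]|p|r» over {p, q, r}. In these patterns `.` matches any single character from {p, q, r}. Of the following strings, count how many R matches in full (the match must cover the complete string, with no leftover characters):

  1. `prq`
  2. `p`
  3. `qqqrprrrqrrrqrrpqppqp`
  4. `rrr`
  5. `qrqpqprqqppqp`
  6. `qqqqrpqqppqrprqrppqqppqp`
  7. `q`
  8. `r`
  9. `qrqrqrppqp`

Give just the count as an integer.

8

1. `prq` → no match
2. `p` → match
3 → match
4. `rrr` → match
5 → match
6 → match
7. `q` → match
8. `r` → match
9. `qrqrqrppqp` → match
Total matched: 8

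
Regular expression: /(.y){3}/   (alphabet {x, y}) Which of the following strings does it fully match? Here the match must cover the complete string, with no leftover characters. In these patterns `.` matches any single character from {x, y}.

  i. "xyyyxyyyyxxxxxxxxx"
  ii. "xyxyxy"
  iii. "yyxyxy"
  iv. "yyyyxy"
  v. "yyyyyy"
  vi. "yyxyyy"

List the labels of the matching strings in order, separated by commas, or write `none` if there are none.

i → no match — must end with "y"
ii → match
iii → match
iv → match
v → match
vi → match

ii, iii, iv, v, vi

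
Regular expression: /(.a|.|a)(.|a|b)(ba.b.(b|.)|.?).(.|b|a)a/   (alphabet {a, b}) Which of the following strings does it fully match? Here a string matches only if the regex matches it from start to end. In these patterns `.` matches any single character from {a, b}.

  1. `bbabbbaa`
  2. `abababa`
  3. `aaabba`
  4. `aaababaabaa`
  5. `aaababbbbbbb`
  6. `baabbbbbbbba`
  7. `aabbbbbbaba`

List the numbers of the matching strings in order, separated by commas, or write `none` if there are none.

3

1 → no match
2 → no match
3 → match
4 → no match
5 → no match — must end with `a`
6 → no match
7 → no match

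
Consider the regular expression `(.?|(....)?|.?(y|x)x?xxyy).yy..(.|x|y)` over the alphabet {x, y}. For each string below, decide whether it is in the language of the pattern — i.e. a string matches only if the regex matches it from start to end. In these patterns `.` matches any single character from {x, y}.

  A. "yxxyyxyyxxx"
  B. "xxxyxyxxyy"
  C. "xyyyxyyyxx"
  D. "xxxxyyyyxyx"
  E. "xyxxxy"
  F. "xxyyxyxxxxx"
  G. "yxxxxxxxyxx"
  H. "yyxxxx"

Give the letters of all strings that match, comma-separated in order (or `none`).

A, C

A → match
B → no match
C → match
D → no match
E → no match
F → no match
G → no match
H → no match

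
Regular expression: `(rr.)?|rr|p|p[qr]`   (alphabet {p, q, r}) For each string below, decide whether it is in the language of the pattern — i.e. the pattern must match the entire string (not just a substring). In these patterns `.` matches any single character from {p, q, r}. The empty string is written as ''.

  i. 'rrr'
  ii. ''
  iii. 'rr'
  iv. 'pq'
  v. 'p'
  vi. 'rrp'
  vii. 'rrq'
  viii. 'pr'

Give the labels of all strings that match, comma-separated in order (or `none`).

i, ii, iii, iv, v, vi, vii, viii

i → match
ii → match
iii → match
iv → match
v → match
vi → match
vii → match
viii → match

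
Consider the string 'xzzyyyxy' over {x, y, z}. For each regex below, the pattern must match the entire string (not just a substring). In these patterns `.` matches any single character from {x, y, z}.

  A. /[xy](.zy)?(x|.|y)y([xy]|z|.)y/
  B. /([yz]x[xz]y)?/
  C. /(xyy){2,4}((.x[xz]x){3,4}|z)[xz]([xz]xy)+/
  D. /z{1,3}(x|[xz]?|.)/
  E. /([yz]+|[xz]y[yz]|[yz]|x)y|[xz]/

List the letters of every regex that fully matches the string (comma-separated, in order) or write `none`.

A → match
B → no match
C → no match — must start with 'xyy'
D → no match — must start with 'z'
E → no match

A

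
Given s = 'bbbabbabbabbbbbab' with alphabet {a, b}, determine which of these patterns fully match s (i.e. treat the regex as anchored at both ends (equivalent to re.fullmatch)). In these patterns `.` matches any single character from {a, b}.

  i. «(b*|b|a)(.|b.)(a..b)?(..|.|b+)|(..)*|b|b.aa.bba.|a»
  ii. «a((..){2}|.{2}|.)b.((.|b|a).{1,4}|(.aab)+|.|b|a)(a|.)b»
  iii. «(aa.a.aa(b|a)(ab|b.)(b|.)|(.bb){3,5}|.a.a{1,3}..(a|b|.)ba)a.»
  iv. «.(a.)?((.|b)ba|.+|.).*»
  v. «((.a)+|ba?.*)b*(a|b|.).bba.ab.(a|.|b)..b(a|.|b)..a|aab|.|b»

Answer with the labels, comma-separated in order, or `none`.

iii, iv

i → no match
ii → no match — must start with 'a'
iii → match
iv → match
v → no match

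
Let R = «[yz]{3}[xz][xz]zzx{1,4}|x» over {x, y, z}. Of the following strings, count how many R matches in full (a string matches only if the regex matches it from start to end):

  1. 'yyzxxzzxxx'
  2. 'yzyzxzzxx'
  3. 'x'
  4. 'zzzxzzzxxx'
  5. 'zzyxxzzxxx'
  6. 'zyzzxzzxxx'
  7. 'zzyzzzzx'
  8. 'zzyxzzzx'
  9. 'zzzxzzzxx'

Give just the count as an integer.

9

1 → match
2 → match
3 → match
4 → match
5 → match
6 → match
7 → match
8 → match
9 → match
Total matched: 9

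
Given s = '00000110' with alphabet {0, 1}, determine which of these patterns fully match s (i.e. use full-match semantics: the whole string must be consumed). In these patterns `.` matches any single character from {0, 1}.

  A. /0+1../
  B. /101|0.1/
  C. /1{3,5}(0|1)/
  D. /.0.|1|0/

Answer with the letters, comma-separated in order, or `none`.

A → match
B → no match
C → no match — must start with '1'
D → no match

A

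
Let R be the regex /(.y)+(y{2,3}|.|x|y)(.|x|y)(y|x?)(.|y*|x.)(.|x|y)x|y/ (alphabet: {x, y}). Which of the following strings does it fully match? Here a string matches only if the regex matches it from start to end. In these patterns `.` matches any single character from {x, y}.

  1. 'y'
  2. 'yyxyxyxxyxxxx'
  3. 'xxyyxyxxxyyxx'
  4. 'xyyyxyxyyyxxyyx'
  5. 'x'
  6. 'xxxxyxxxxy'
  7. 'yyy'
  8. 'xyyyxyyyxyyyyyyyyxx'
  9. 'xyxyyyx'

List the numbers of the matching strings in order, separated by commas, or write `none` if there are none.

1 → match
2 → match
3 → no match
4 → match
5 → no match
6 → no match
7 → no match
8 → match
9 → match

1, 2, 4, 8, 9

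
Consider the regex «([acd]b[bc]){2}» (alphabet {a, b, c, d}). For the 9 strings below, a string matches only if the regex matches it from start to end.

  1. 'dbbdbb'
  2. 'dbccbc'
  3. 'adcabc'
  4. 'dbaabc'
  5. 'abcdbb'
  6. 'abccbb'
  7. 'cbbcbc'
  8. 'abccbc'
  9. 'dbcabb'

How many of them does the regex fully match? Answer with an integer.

1. 'dbbdbb' → match
2. 'dbccbc' → match
3. 'adcabc' → no match
4. 'dbaabc' → no match
5. 'abcdbb' → match
6. 'abccbb' → match
7. 'cbbcbc' → match
8. 'abccbc' → match
9. 'dbcabb' → match
Total matched: 7

7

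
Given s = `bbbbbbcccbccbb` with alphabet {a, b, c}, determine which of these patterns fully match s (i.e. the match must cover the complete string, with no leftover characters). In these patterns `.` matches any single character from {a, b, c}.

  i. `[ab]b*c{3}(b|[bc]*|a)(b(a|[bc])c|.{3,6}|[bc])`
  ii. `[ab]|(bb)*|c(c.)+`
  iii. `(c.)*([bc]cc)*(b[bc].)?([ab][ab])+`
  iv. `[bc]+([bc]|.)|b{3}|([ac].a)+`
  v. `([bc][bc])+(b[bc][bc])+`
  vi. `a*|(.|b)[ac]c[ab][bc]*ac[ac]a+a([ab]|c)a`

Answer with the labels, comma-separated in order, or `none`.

i → match
ii → no match
iii → no match
iv → match
v → no match
vi → no match

i, iv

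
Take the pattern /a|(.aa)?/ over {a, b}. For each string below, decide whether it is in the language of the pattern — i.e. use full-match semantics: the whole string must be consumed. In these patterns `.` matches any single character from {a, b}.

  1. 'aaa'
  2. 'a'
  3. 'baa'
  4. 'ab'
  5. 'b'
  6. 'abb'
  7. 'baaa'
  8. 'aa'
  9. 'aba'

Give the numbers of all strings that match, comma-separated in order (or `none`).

1, 2, 3

1 → match
2 → match
3 → match
4 → no match
5 → no match
6 → no match
7 → no match
8 → no match
9 → no match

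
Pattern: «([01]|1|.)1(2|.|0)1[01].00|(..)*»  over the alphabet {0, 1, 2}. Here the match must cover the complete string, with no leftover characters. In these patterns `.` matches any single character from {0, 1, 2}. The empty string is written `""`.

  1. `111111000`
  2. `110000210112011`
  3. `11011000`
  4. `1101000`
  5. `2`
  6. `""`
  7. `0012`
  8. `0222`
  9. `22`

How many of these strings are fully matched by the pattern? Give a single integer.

5

1 → no match
2 → no match
3 → match
4 → no match
5 → no match
6 → match
7 → match
8 → match
9 → match
Total matched: 5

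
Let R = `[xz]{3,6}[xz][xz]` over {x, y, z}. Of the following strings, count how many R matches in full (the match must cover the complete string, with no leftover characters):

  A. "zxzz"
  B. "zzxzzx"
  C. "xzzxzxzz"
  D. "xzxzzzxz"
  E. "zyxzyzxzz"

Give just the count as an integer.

A → no match
B → match
C → match
D → match
E → no match
Total matched: 3

3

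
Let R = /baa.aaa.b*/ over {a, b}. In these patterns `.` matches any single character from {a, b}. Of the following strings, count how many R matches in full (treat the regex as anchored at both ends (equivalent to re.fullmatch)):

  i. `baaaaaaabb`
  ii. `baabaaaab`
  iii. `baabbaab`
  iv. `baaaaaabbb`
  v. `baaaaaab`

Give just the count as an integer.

i → match
ii → match
iii → no match
iv → match
v → match
Total matched: 4

4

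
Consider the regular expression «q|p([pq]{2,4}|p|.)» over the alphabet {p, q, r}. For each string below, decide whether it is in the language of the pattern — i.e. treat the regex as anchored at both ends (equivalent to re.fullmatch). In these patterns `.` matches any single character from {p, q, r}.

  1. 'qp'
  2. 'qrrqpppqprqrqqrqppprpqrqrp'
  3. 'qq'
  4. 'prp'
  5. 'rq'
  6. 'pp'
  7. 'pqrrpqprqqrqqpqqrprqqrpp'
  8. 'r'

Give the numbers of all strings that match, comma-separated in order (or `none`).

6

1. 'qp' → no match
2 → no match
3. 'qq' → no match
4. 'prp' → no match
5. 'rq' → no match
6. 'pp' → match
7 → no match
8. 'r' → no match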